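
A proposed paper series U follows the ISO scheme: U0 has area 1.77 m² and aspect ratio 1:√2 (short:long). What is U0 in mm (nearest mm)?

1119 × 1582 mm

Let the short side be w mm. Then w · w√2 = 1.77 m² = 1,770,000 mm².
w² = 1,770,000/√2, so w ≈ 1118.7 mm; long side = w√2 ≈ 1582.1 mm.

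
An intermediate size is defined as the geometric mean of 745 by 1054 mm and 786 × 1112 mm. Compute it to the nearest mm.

Short side: √(745 · 786) = √585570 ≈ 765.2 → 765 mm
Long side: √(1054 · 1112) = √1172048 ≈ 1082.6 → 1083 mm

765 × 1083 mm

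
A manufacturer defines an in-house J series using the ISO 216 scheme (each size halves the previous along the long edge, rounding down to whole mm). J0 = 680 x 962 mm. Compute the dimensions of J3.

J1 = 481 × 680 mm (from J0 by 1 halving).
J2: ⌊680/2⌋ × 481 = 340 × 481 mm
J3: ⌊481/2⌋ × 340 = 240 × 340 mm

240 × 340 mm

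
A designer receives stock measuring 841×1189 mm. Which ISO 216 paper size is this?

A0 (841 × 1189 mm)

Aspect ratio 1189/841 ≈ 1.414 — close to the ISO √2 ≈ 1.414.
In the A-series (A0 area = 1 m²): A0 = 841 × 1189 mm.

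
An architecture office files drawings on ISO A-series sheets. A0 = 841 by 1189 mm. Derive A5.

A1: ⌊1189/2⌋ × 841 = 594 × 841 mm
A2: ⌊841/2⌋ × 594 = 420 × 594 mm
A3: ⌊594/2⌋ × 420 = 297 × 420 mm
A4: ⌊420/2⌋ × 297 = 210 × 297 mm
A5: ⌊297/2⌋ × 210 = 148 × 210 mm

148 × 210 mm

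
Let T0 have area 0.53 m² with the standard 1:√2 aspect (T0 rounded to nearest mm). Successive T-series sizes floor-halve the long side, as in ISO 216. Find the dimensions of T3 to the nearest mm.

Let T0's short side be w mm. w · w√2 = 0.53 m² = 530,000 mm², so w ≈ 612.2 mm and w√2 ≈ 865.8 mm → T0 = 612 × 866 mm.
T1: ⌊866/2⌋ × 612 = 433 × 612 mm
T2: ⌊612/2⌋ × 433 = 306 × 433 mm
T3: ⌊433/2⌋ × 306 = 216 × 306 mm

216 × 306 mm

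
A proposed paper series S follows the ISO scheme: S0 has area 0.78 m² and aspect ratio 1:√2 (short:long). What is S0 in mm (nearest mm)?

Let the short side be w mm. Then w · w√2 = 0.78 m² = 780,000 mm².
w² = 780,000/√2, so w ≈ 742.7 mm; long side = w√2 ≈ 1050.3 mm.

743 × 1050 mm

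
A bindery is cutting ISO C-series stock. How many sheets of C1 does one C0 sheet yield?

Each ISO step halves the sheet: 1 × C0 → 2 × C1
From C0 to C1 is 1 halving step: 2^1 = 2.

2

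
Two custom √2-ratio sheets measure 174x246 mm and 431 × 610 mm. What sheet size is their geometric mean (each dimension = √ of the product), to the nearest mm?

274 × 387 mm

Short side: √(174 · 431) = √74994 ≈ 273.9 → 274 mm
Long side: √(246 · 610) = √150060 ≈ 387.4 → 387 mm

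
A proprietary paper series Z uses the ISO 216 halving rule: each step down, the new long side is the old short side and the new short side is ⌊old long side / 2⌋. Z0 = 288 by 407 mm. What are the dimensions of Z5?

Z1: ⌊407/2⌋ × 288 = 203 × 288 mm
Z2: ⌊288/2⌋ × 203 = 144 × 203 mm
Z3: ⌊203/2⌋ × 144 = 101 × 144 mm
Z4: ⌊144/2⌋ × 101 = 72 × 101 mm
Z5: ⌊101/2⌋ × 72 = 50 × 72 mm

50 × 72 mm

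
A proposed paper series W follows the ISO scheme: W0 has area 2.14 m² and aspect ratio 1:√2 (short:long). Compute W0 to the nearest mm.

1230 × 1740 mm

Let the short side be w mm. Then w · w√2 = 2.14 m² = 2,140,000 mm².
w² = 2,140,000/√2, so w ≈ 1230.1 mm; long side = w√2 ≈ 1739.7 mm.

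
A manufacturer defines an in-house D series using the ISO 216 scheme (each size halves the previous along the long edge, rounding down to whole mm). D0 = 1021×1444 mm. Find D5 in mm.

180 × 255 mm

D1: ⌊1444/2⌋ × 1021 = 722 × 1021 mm
D2: ⌊1021/2⌋ × 722 = 510 × 722 mm
D3: ⌊722/2⌋ × 510 = 361 × 510 mm
D4: ⌊510/2⌋ × 361 = 255 × 361 mm
D5: ⌊361/2⌋ × 255 = 180 × 255 mm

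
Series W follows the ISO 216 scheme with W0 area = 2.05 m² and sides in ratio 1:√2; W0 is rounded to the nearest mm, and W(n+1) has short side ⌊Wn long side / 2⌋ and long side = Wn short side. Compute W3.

425 × 602 mm

Let W0's short side be w mm. w · w√2 = 2.05 m² = 2,050,000 mm², so w ≈ 1204.0 mm and w√2 ≈ 1702.7 mm → W0 = 1204 × 1703 mm.
W1: ⌊1703/2⌋ × 1204 = 851 × 1204 mm
W2: ⌊1204/2⌋ × 851 = 602 × 851 mm
W3: ⌊851/2⌋ × 602 = 425 × 602 mm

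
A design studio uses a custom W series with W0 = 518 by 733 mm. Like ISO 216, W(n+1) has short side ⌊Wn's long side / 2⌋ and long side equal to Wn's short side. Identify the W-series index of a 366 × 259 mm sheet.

W0: 518 × 733 mm
W1: 366 × 518 mm
W2: 259 × 366 mm
W3: 183 × 259 mm
→ matches W2.

W2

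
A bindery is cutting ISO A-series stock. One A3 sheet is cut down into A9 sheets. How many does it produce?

64

Each ISO step halves the sheet: 1 × A3 → 2 × A4 → 4 × A5 → 8 × A6 → …
From A3 to A9 is 6 halving steps: 2^6 = 64.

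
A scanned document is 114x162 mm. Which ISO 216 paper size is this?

Aspect ratio 162/114 ≈ 1.421 — close to the ISO √2 ≈ 1.414.
In the C-series (envelope sizes, between A and B): C6 = 114 × 162 mm.

C6 (114 × 162 mm)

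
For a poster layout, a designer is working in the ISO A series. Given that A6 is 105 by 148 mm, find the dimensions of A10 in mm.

26 × 37 mm

A7: ⌊148/2⌋ × 105 = 74 × 105 mm
A8: ⌊105/2⌋ × 74 = 52 × 74 mm
A9: ⌊74/2⌋ × 52 = 37 × 52 mm
A10: ⌊52/2⌋ × 37 = 26 × 37 mm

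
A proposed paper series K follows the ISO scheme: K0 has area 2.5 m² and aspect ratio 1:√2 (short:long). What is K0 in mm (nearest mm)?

1330 × 1880 mm

Let the short side be w mm. Then w · w√2 = 2.5 m² = 2,500,000 mm².
w² = 2,500,000/√2, so w ≈ 1329.6 mm; long side = w√2 ≈ 1880.3 mm.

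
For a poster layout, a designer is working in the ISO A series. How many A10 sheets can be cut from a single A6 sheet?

Each ISO step halves the sheet: 1 × A6 → 2 × A7 → 4 × A8 → 8 × A9 → …
From A6 to A10 is 4 halving steps: 2^4 = 16.

16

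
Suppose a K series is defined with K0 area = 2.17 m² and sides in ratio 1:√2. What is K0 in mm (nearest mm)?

1239 × 1752 mm

Let the short side be w mm. Then w · w√2 = 2.17 m² = 2,170,000 mm².
w² = 2,170,000/√2, so w ≈ 1238.7 mm; long side = w√2 ≈ 1751.8 mm.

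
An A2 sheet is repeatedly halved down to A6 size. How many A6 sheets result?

16

Each ISO step halves the sheet: 1 × A2 → 2 × A3 → 4 × A4 → 8 × A5 → …
From A2 to A6 is 4 halving steps: 2^4 = 16.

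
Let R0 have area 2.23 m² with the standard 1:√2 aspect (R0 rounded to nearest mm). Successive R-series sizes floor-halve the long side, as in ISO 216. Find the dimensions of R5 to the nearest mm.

Let R0's short side be w mm. w · w√2 = 2.23 m² = 2,230,000 mm², so w ≈ 1255.7 mm and w√2 ≈ 1775.9 mm → R0 = 1256 × 1776 mm.
R1: ⌊1776/2⌋ × 1256 = 888 × 1256 mm
R2: ⌊1256/2⌋ × 888 = 628 × 888 mm
R3: ⌊888/2⌋ × 628 = 444 × 628 mm
R4: ⌊628/2⌋ × 444 = 314 × 444 mm
R5: ⌊444/2⌋ × 314 = 222 × 314 mm

222 × 314 mm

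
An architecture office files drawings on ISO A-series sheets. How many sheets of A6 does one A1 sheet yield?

Each ISO step halves the sheet: 1 × A1 → 2 × A2 → 4 × A3 → 8 × A4 → …
From A1 to A6 is 5 halving steps: 2^5 = 32.

32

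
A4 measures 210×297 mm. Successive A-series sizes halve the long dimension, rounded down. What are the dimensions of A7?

A5: ⌊297/2⌋ × 210 = 148 × 210 mm
A6: ⌊210/2⌋ × 148 = 105 × 148 mm
A7: ⌊148/2⌋ × 105 = 74 × 105 mm

74 × 105 mm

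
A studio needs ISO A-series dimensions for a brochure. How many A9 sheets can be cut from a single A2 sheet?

128

Each ISO step halves the sheet: 1 × A2 → 2 × A3 → 4 × A4 → 8 × A5 → …
From A2 to A9 is 7 halving steps: 2^7 = 128.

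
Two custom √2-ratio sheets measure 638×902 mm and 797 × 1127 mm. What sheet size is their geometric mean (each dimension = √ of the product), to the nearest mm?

Short side: √(638 · 797) = √508486 ≈ 713.1 → 713 mm
Long side: √(902 · 1127) = √1016554 ≈ 1008.2 → 1008 mm

713 × 1008 mm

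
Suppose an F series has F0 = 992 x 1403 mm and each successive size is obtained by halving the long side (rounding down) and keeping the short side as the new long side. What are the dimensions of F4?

F1 = 701 × 992 mm (from F0 by 1 halving).
F2: ⌊992/2⌋ × 701 = 496 × 701 mm
F3: ⌊701/2⌋ × 496 = 350 × 496 mm
F4: ⌊496/2⌋ × 350 = 248 × 350 mm

248 × 350 mm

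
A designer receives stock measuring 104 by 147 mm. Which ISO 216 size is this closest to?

A6 (105 × 148 mm)

Aspect ratio 147/104 ≈ 1.413 — close to the ISO √2 ≈ 1.414.
In the A-series (A0 area = 1 m²): A6 = 105 × 148 mm.
Off by 2 mm total — nearest standard size.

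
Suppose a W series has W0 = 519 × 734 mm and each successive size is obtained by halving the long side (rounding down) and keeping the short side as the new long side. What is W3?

W1: ⌊734/2⌋ × 519 = 367 × 519 mm
W2: ⌊519/2⌋ × 367 = 259 × 367 mm
W3: ⌊367/2⌋ × 259 = 183 × 259 mm

183 × 259 mm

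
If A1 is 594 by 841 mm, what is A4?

A2: ⌊841/2⌋ × 594 = 420 × 594 mm
A3: ⌊594/2⌋ × 420 = 297 × 420 mm
A4: ⌊420/2⌋ × 297 = 210 × 297 mm

210 × 297 mm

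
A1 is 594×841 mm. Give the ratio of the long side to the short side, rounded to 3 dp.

1.416

841 / 594 = 1.416
ISO 216 targets √2 ≈ 1.414; the +0.002 deviation is from mm rounding.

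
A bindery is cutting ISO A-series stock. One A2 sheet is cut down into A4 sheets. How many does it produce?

4

Each ISO step halves the sheet: 1 × A2 → 2 × A3 → 4 × A4
From A2 to A4 is 2 halving steps: 2^2 = 4.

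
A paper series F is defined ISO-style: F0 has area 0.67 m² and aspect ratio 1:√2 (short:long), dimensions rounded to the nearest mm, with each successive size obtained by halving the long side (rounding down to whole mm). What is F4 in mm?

172 × 243 mm

Let F0's short side be w mm. w · w√2 = 0.67 m² = 670,000 mm², so w ≈ 688.3 mm and w√2 ≈ 973.4 mm → F0 = 688 × 973 mm.
F1: ⌊973/2⌋ × 688 = 486 × 688 mm
F2: ⌊688/2⌋ × 486 = 344 × 486 mm
F3: ⌊486/2⌋ × 344 = 243 × 344 mm
F4: ⌊344/2⌋ × 243 = 172 × 243 mm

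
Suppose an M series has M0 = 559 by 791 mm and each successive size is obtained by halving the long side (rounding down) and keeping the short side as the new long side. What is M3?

M1: ⌊791/2⌋ × 559 = 395 × 559 mm
M2: ⌊559/2⌋ × 395 = 279 × 395 mm
M3: ⌊395/2⌋ × 279 = 197 × 279 mm

197 × 279 mm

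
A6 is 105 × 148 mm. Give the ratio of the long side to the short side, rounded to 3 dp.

148 / 105 = 1.410
ISO 216 targets √2 ≈ 1.414; the -0.005 deviation is from mm rounding.

1.410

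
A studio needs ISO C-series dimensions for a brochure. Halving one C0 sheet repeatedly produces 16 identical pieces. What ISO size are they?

C4

16 = 2^4, so 4 halving steps.
C0 → C1 → … → C4 after 4 steps.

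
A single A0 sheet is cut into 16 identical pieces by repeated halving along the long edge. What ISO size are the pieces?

16 = 2^4, so 4 halving steps.
A0 → A1 → … → A4 after 4 steps.

A4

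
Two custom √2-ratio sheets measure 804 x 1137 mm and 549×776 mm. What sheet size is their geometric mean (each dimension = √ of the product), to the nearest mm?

664 × 939 mm

Short side: √(804 · 549) = √441396 ≈ 664.4 → 664 mm
Long side: √(1137 · 776) = √882312 ≈ 939.3 → 939 mm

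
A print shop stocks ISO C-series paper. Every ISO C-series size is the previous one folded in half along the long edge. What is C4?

C0 = 917 × 1297 mm (C0 is the geometric mean of A0 and B0, aspect 1:√2).
C1: ⌊1297/2⌋ × 917 = 648 × 917 mm
C2: ⌊917/2⌋ × 648 = 458 × 648 mm
C3: ⌊648/2⌋ × 458 = 324 × 458 mm
C4: ⌊458/2⌋ × 324 = 229 × 324 mm

229 × 324 mm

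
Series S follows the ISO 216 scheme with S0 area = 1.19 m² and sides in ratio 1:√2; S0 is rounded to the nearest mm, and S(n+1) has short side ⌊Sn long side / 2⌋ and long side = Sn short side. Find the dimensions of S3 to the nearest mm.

324 × 458 mm

Let S0's short side be w mm. w · w√2 = 1.19 m² = 1,190,000 mm², so w ≈ 917.3 mm and w√2 ≈ 1297.3 mm → S0 = 917 × 1297 mm.
S1: ⌊1297/2⌋ × 917 = 648 × 917 mm
S2: ⌊917/2⌋ × 648 = 458 × 648 mm
S3: ⌊648/2⌋ × 458 = 324 × 458 mm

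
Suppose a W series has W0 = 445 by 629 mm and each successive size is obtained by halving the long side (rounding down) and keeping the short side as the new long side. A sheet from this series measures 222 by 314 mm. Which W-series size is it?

W0: 445 × 629 mm
W1: 314 × 445 mm
W2: 222 × 314 mm
W3: 157 × 222 mm
→ matches W2.

W2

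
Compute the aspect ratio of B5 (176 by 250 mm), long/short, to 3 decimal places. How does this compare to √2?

1.420

250 / 176 = 1.420
ISO 216 targets √2 ≈ 1.414; the +0.006 deviation is from mm rounding.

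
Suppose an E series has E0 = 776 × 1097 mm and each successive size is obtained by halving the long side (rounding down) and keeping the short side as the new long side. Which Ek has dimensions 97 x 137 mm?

E6

E0: 776 × 1097 mm
E1: 548 × 776 mm
E2: 388 × 548 mm
E3: 274 × 388 mm
E4: 194 × 274 mm
E5: 137 × 194 mm
E6: 97 × 137 mm
E7: 68 × 97 mm
→ matches E6.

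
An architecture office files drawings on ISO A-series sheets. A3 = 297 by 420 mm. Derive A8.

52 × 74 mm

A4: ⌊420/2⌋ × 297 = 210 × 297 mm
A5: ⌊297/2⌋ × 210 = 148 × 210 mm
A6: ⌊210/2⌋ × 148 = 105 × 148 mm
A7: ⌊148/2⌋ × 105 = 74 × 105 mm
A8: ⌊105/2⌋ × 74 = 52 × 74 mm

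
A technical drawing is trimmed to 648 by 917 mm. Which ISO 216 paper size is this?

Aspect ratio 917/648 ≈ 1.415 — close to the ISO √2 ≈ 1.414.
In the C-series (envelope sizes, between A and B): C1 = 648 × 917 mm.

C1 (648 × 917 mm)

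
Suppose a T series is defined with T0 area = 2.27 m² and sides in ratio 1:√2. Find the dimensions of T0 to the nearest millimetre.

Let the short side be w mm. Then w · w√2 = 2.27 m² = 2,270,000 mm².
w² = 2,270,000/√2, so w ≈ 1266.9 mm; long side = w√2 ≈ 1791.7 mm.

1267 × 1792 mm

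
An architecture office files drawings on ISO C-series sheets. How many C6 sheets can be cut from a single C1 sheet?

32

Each ISO step halves the sheet: 1 × C1 → 2 × C2 → 4 × C3 → 8 × C4 → …
From C1 to C6 is 5 halving steps: 2^5 = 32.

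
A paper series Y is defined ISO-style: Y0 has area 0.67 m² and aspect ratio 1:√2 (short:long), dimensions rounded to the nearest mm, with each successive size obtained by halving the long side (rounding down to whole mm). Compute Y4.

Let Y0's short side be w mm. w · w√2 = 0.67 m² = 670,000 mm², so w ≈ 688.3 mm and w√2 ≈ 973.4 mm → Y0 = 688 × 973 mm.
Y1: ⌊973/2⌋ × 688 = 486 × 688 mm
Y2: ⌊688/2⌋ × 486 = 344 × 486 mm
Y3: ⌊486/2⌋ × 344 = 243 × 344 mm
Y4: ⌊344/2⌋ × 243 = 172 × 243 mm

172 × 243 mm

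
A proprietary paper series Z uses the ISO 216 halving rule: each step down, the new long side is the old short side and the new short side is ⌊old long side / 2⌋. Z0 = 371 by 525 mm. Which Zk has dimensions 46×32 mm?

Z0: 371 × 525 mm
Z1: 262 × 371 mm
Z2: 185 × 262 mm
Z3: 131 × 185 mm
Z4: 92 × 131 mm
Z5: 65 × 92 mm
Z6: 46 × 65 mm
Z7: 32 × 46 mm
Z8: 23 × 32 mm
→ matches Z7.

Z7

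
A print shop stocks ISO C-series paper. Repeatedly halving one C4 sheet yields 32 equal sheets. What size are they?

C9

32 = 2^5, so 5 halving steps.
C4 → C5 → … → C9 after 5 steps.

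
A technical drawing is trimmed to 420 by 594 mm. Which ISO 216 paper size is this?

Aspect ratio 594/420 ≈ 1.414 — close to the ISO √2 ≈ 1.414.
In the A-series (A0 area = 1 m²): A2 = 420 × 594 mm.

A2 (420 × 594 mm)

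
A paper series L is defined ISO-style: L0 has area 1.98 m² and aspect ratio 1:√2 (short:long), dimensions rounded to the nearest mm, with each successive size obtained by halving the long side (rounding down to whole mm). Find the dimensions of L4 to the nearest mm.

Let L0's short side be w mm. w · w√2 = 1.98 m² = 1,980,000 mm², so w ≈ 1183.2 mm and w√2 ≈ 1673.4 mm → L0 = 1183 × 1673 mm.
L1: ⌊1673/2⌋ × 1183 = 836 × 1183 mm
L2: ⌊1183/2⌋ × 836 = 591 × 836 mm
L3: ⌊836/2⌋ × 591 = 418 × 591 mm
L4: ⌊591/2⌋ × 418 = 295 × 418 mm

295 × 418 mm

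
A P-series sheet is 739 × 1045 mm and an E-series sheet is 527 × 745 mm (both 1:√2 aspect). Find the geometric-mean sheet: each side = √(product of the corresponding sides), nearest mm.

624 × 882 mm

Short side: √(739 · 527) = √389453 ≈ 624.1 → 624 mm
Long side: √(1045 · 745) = √778525 ≈ 882.3 → 882 mm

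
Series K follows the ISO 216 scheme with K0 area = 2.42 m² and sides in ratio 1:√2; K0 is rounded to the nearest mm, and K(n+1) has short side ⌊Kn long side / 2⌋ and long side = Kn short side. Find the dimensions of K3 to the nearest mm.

Let K0's short side be w mm. w · w√2 = 2.42 m² = 2,420,000 mm², so w ≈ 1308.1 mm and w√2 ≈ 1850.0 mm → K0 = 1308 × 1850 mm.
K1: ⌊1850/2⌋ × 1308 = 925 × 1308 mm
K2: ⌊1308/2⌋ × 925 = 654 × 925 mm
K3: ⌊925/2⌋ × 654 = 462 × 654 mm

462 × 654 mm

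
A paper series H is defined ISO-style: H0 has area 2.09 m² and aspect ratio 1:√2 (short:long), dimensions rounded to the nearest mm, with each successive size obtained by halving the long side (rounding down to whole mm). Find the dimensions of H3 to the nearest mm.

429 × 608 mm

Let H0's short side be w mm. w · w√2 = 2.09 m² = 2,090,000 mm², so w ≈ 1215.7 mm and w√2 ≈ 1719.2 mm → H0 = 1216 × 1719 mm.
H1: ⌊1719/2⌋ × 1216 = 859 × 1216 mm
H2: ⌊1216/2⌋ × 859 = 608 × 859 mm
H3: ⌊859/2⌋ × 608 = 429 × 608 mm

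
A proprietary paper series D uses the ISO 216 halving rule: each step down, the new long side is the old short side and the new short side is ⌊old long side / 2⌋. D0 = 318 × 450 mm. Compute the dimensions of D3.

112 × 159 mm

D1: ⌊450/2⌋ × 318 = 225 × 318 mm
D2: ⌊318/2⌋ × 225 = 159 × 225 mm
D3: ⌊225/2⌋ × 159 = 112 × 159 mm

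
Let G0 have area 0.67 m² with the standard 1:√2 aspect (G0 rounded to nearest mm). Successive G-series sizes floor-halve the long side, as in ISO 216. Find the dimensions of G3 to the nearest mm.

Let G0's short side be w mm. w · w√2 = 0.67 m² = 670,000 mm², so w ≈ 688.3 mm and w√2 ≈ 973.4 mm → G0 = 688 × 973 mm.
G1: ⌊973/2⌋ × 688 = 486 × 688 mm
G2: ⌊688/2⌋ × 486 = 344 × 486 mm
G3: ⌊486/2⌋ × 344 = 243 × 344 mm

243 × 344 mm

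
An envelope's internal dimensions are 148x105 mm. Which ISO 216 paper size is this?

A6 (105 × 148 mm)

Aspect ratio 148/105 ≈ 1.410 — close to the ISO √2 ≈ 1.414.
In the A-series (A0 area = 1 m²): A6 = 105 × 148 mm.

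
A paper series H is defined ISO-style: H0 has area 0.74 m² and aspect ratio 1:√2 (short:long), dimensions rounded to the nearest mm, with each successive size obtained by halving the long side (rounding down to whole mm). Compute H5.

127 × 180 mm

Let H0's short side be w mm. w · w√2 = 0.74 m² = 740,000 mm², so w ≈ 723.4 mm and w√2 ≈ 1023.0 mm → H0 = 723 × 1023 mm.
H1: ⌊1023/2⌋ × 723 = 511 × 723 mm
H2: ⌊723/2⌋ × 511 = 361 × 511 mm
H3: ⌊511/2⌋ × 361 = 255 × 361 mm
H4: ⌊361/2⌋ × 255 = 180 × 255 mm
H5: ⌊255/2⌋ × 180 = 127 × 180 mm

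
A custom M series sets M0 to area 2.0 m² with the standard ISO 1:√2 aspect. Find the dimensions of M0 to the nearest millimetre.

1189 × 1682 mm

Let the short side be w mm. Then w · w√2 = 2.0 m² = 2,000,000 mm².
w² = 2,000,000/√2, so w ≈ 1189.2 mm; long side = w√2 ≈ 1681.8 mm.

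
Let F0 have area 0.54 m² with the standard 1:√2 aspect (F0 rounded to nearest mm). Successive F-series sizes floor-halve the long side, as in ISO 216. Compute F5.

Let F0's short side be w mm. w · w√2 = 0.54 m² = 540,000 mm², so w ≈ 617.9 mm and w√2 ≈ 873.9 mm → F0 = 618 × 874 mm.
F1: ⌊874/2⌋ × 618 = 437 × 618 mm
F2: ⌊618/2⌋ × 437 = 309 × 437 mm
F3: ⌊437/2⌋ × 309 = 218 × 309 mm
F4: ⌊309/2⌋ × 218 = 154 × 218 mm
F5: ⌊218/2⌋ × 154 = 109 × 154 mm

109 × 154 mm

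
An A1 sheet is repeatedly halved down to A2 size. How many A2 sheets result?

2

Each ISO step halves the sheet: 1 × A1 → 2 × A2
From A1 to A2 is 1 halving step: 2^1 = 2.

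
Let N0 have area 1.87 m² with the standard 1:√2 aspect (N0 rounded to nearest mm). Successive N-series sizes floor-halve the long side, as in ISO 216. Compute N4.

Let N0's short side be w mm. w · w√2 = 1.87 m² = 1,870,000 mm², so w ≈ 1149.9 mm and w√2 ≈ 1626.2 mm → N0 = 1150 × 1626 mm.
N1: ⌊1626/2⌋ × 1150 = 813 × 1150 mm
N2: ⌊1150/2⌋ × 813 = 575 × 813 mm
N3: ⌊813/2⌋ × 575 = 406 × 575 mm
N4: ⌊575/2⌋ × 406 = 287 × 406 mm

287 × 406 mm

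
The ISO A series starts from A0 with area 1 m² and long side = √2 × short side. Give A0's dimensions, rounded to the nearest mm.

Let the short side be w mm. Then the long side is w√2 and w · w√2 = 10⁶ mm².
w² = 10⁶/√2, so w = 1000 / 2^(1/4) ≈ 840.9 mm; long side = 1000 · 2^(1/4) ≈ 1189.2 mm.

841 × 1189 mm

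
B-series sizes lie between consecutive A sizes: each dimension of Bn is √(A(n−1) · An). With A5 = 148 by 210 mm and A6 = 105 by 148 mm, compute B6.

125 × 176 mm

Short side: √(148 · 105) = √15540 ≈ 124.7 → 125 mm
Long side: √(210 · 148) = √31080 ≈ 176.3 → 176 mm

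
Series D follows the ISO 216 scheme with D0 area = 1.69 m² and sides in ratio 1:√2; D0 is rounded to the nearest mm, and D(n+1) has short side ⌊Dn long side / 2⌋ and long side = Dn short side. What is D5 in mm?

193 × 273 mm

Let D0's short side be w mm. w · w√2 = 1.69 m² = 1,690,000 mm², so w ≈ 1093.2 mm and w√2 ≈ 1546.0 mm → D0 = 1093 × 1546 mm.
D1: ⌊1546/2⌋ × 1093 = 773 × 1093 mm
D2: ⌊1093/2⌋ × 773 = 546 × 773 mm
D3: ⌊773/2⌋ × 546 = 386 × 546 mm
D4: ⌊546/2⌋ × 386 = 273 × 386 mm
D5: ⌊386/2⌋ × 273 = 193 × 273 mm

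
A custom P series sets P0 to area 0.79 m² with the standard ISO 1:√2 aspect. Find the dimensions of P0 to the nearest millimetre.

747 × 1057 mm

Let the short side be w mm. Then w · w√2 = 0.79 m² = 790,000 mm².
w² = 790,000/√2, so w ≈ 747.4 mm; long side = w√2 ≈ 1057.0 mm.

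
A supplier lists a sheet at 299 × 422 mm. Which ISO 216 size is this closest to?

A3 (297 × 420 mm)

Aspect ratio 422/299 ≈ 1.411 — close to the ISO √2 ≈ 1.414.
In the A-series (A0 area = 1 m²): A3 = 297 × 420 mm.
Off by 4 mm total — nearest standard size.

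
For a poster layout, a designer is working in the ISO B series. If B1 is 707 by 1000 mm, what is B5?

176 × 250 mm

B2: ⌊1000/2⌋ × 707 = 500 × 707 mm
B3: ⌊707/2⌋ × 500 = 353 × 500 mm
B4: ⌊500/2⌋ × 353 = 250 × 353 mm
B5: ⌊353/2⌋ × 250 = 176 × 250 mm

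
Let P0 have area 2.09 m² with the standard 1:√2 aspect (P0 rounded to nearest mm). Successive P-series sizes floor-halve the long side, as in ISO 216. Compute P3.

429 × 608 mm

Let P0's short side be w mm. w · w√2 = 2.09 m² = 2,090,000 mm², so w ≈ 1215.7 mm and w√2 ≈ 1719.2 mm → P0 = 1216 × 1719 mm.
P1: ⌊1719/2⌋ × 1216 = 859 × 1216 mm
P2: ⌊1216/2⌋ × 859 = 608 × 859 mm
P3: ⌊859/2⌋ × 608 = 429 × 608 mm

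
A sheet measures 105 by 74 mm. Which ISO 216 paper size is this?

Aspect ratio 105/74 ≈ 1.419 — close to the ISO √2 ≈ 1.414.
In the A-series (A0 area = 1 m²): A7 = 74 × 105 mm.

A7 (74 × 105 mm)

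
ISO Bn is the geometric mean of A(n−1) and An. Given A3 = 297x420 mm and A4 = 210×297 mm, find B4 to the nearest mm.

Short side: √(297 · 210) = √62370 ≈ 249.7 → 250 mm
Long side: √(420 · 297) = √124740 ≈ 353.2 → 353 mm

250 × 353 mm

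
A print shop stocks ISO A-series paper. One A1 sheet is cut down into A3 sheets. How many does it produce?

A1 = 594 × 841 mm; A3 = 297 × 420 mm.
Each halving step doubles the count; 2 steps from A1 to A3.
2^2 = 4.

4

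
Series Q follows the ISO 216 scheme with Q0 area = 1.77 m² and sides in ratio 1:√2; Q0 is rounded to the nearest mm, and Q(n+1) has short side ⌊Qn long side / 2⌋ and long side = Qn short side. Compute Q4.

Let Q0's short side be w mm. w · w√2 = 1.77 m² = 1,770,000 mm², so w ≈ 1118.7 mm and w√2 ≈ 1582.1 mm → Q0 = 1119 × 1582 mm.
Q1: ⌊1582/2⌋ × 1119 = 791 × 1119 mm
Q2: ⌊1119/2⌋ × 791 = 559 × 791 mm
Q3: ⌊791/2⌋ × 559 = 395 × 559 mm
Q4: ⌊559/2⌋ × 395 = 279 × 395 mm

279 × 395 mm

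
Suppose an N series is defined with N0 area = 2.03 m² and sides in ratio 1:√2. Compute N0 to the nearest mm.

1198 × 1694 mm

Let the short side be w mm. Then w · w√2 = 2.03 m² = 2,030,000 mm².
w² = 2,030,000/√2, so w ≈ 1198.1 mm; long side = w√2 ≈ 1694.4 mm.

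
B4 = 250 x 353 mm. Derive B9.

B5: ⌊353/2⌋ × 250 = 176 × 250 mm
B6: ⌊250/2⌋ × 176 = 125 × 176 mm
B7: ⌊176/2⌋ × 125 = 88 × 125 mm
B8: ⌊125/2⌋ × 88 = 62 × 88 mm
B9: ⌊88/2⌋ × 62 = 44 × 62 mm

44 × 62 mm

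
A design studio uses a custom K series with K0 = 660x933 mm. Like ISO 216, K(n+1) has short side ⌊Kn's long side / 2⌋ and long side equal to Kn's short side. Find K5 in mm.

K1: ⌊933/2⌋ × 660 = 466 × 660 mm
K2: ⌊660/2⌋ × 466 = 330 × 466 mm
K3: ⌊466/2⌋ × 330 = 233 × 330 mm
K4: ⌊330/2⌋ × 233 = 165 × 233 mm
K5: ⌊233/2⌋ × 165 = 116 × 165 mm

116 × 165 mm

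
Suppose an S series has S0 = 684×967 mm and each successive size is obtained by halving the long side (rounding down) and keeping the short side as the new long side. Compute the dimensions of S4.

S1: ⌊967/2⌋ × 684 = 483 × 684 mm
S2: ⌊684/2⌋ × 483 = 342 × 483 mm
S3: ⌊483/2⌋ × 342 = 241 × 342 mm
S4: ⌊342/2⌋ × 241 = 171 × 241 mm

171 × 241 mm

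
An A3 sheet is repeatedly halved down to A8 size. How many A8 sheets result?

Each ISO step halves the sheet: 1 × A3 → 2 × A4 → 4 × A5 → 8 × A6 → …
From A3 to A8 is 5 halving steps: 2^5 = 32.

32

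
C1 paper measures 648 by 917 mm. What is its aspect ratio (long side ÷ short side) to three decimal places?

1.415

917 / 648 = 1.415
Matches √2 ≈ 1.414 — the ISO 216 defining ratio.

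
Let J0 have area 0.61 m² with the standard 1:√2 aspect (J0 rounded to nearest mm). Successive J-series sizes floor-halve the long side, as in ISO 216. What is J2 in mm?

Let J0's short side be w mm. w · w√2 = 0.61 m² = 610,000 mm², so w ≈ 656.8 mm and w√2 ≈ 928.8 mm → J0 = 657 × 929 mm.
J1: ⌊929/2⌋ × 657 = 464 × 657 mm
J2: ⌊657/2⌋ × 464 = 328 × 464 mm

328 × 464 mm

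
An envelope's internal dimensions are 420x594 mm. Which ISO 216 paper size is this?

Aspect ratio 594/420 ≈ 1.414 — close to the ISO √2 ≈ 1.414.
In the A-series (A0 area = 1 m²): A2 = 420 × 594 mm.

A2 (420 × 594 mm)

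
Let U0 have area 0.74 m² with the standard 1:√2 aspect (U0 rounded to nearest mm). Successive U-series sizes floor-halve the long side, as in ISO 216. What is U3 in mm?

Let U0's short side be w mm. w · w√2 = 0.74 m² = 740,000 mm², so w ≈ 723.4 mm and w√2 ≈ 1023.0 mm → U0 = 723 × 1023 mm.
U1: ⌊1023/2⌋ × 723 = 511 × 723 mm
U2: ⌊723/2⌋ × 511 = 361 × 511 mm
U3: ⌊511/2⌋ × 361 = 255 × 361 mm

255 × 361 mm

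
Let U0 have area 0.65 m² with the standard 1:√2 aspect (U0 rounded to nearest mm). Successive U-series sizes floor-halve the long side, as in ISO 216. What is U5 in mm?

119 × 169 mm

Let U0's short side be w mm. w · w√2 = 0.65 m² = 650,000 mm², so w ≈ 678.0 mm and w√2 ≈ 958.8 mm → U0 = 678 × 959 mm.
U1: ⌊959/2⌋ × 678 = 479 × 678 mm
U2: ⌊678/2⌋ × 479 = 339 × 479 mm
U3: ⌊479/2⌋ × 339 = 239 × 339 mm
U4: ⌊339/2⌋ × 239 = 169 × 239 mm
U5: ⌊239/2⌋ × 169 = 119 × 169 mm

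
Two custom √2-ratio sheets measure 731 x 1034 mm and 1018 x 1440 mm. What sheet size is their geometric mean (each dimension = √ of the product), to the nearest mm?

Short side: √(731 · 1018) = √744158 ≈ 862.6 → 863 mm
Long side: √(1034 · 1440) = √1488960 ≈ 1220.2 → 1220 mm

863 × 1220 mm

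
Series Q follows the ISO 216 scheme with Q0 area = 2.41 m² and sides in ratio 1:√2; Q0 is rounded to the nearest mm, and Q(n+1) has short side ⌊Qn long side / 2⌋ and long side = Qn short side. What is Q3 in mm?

Let Q0's short side be w mm. w · w√2 = 2.41 m² = 2,410,000 mm², so w ≈ 1305.4 mm and w√2 ≈ 1846.1 mm → Q0 = 1305 × 1846 mm.
Q1: ⌊1846/2⌋ × 1305 = 923 × 1305 mm
Q2: ⌊1305/2⌋ × 923 = 652 × 923 mm
Q3: ⌊923/2⌋ × 652 = 461 × 652 mm

461 × 652 mm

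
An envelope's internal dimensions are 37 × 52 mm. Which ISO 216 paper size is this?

Aspect ratio 52/37 ≈ 1.405 — close to the ISO √2 ≈ 1.414.
In the A-series (A0 area = 1 m²): A9 = 37 × 52 mm.

A9 (37 × 52 mm)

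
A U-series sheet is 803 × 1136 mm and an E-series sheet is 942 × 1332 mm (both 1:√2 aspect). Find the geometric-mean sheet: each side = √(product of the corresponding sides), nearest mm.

Short side: √(803 · 942) = √756426 ≈ 869.7 → 870 mm
Long side: √(1136 · 1332) = √1513152 ≈ 1230.1 → 1230 mm

870 × 1230 mm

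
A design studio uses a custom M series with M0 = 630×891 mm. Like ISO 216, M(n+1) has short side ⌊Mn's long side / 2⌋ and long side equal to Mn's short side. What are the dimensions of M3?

M1: ⌊891/2⌋ × 630 = 445 × 630 mm
M2: ⌊630/2⌋ × 445 = 315 × 445 mm
M3: ⌊445/2⌋ × 315 = 222 × 315 mm

222 × 315 mm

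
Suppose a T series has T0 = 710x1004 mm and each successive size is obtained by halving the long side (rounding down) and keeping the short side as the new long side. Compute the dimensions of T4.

T1: ⌊1004/2⌋ × 710 = 502 × 710 mm
T2: ⌊710/2⌋ × 502 = 355 × 502 mm
T3: ⌊502/2⌋ × 355 = 251 × 355 mm
T4: ⌊355/2⌋ × 251 = 177 × 251 mm

177 × 251 mm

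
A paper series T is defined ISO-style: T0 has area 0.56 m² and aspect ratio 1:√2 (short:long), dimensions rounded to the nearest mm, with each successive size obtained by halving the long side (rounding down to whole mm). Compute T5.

Let T0's short side be w mm. w · w√2 = 0.56 m² = 560,000 mm², so w ≈ 629.3 mm and w√2 ≈ 889.9 mm → T0 = 629 × 890 mm.
T1: ⌊890/2⌋ × 629 = 445 × 629 mm
T2: ⌊629/2⌋ × 445 = 314 × 445 mm
T3: ⌊445/2⌋ × 314 = 222 × 314 mm
T4: ⌊314/2⌋ × 222 = 157 × 222 mm
T5: ⌊222/2⌋ × 157 = 111 × 157 mm

111 × 157 mm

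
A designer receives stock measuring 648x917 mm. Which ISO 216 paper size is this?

C1 (648 × 917 mm)

Aspect ratio 917/648 ≈ 1.415 — close to the ISO √2 ≈ 1.414.
In the C-series (envelope sizes, between A and B): C1 = 648 × 917 mm.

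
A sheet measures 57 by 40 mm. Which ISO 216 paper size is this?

Aspect ratio 57/40 ≈ 1.425 — close to the ISO √2 ≈ 1.414.
In the C-series (envelope sizes, between A and B): C9 = 40 × 57 mm.

C9 (40 × 57 mm)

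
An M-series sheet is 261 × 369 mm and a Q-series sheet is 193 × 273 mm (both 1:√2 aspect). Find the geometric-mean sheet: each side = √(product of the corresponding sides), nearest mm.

Short side: √(261 · 193) = √50373 ≈ 224.4 → 224 mm
Long side: √(369 · 273) = √100737 ≈ 317.4 → 317 mm

224 × 317 mm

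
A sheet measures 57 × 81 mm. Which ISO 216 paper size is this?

C8 (57 × 81 mm)

Aspect ratio 81/57 ≈ 1.421 — close to the ISO √2 ≈ 1.414.
In the C-series (envelope sizes, between A and B): C8 = 57 × 81 mm.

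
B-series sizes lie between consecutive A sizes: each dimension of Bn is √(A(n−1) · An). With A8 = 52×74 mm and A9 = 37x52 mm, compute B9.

Short side: √(52 · 37) = √1924 ≈ 43.9 → 44 mm
Long side: √(74 · 52) = √3848 ≈ 62.0 → 62 mm

44 × 62 mm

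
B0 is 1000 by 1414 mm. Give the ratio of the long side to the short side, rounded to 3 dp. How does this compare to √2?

1414 / 1000 = 1.414
Matches √2 ≈ 1.414 — the ISO 216 defining ratio.

1.414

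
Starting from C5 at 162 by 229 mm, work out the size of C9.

C6: ⌊229/2⌋ × 162 = 114 × 162 mm
C7: ⌊162/2⌋ × 114 = 81 × 114 mm
C8: ⌊114/2⌋ × 81 = 57 × 81 mm
C9: ⌊81/2⌋ × 57 = 40 × 57 mm

40 × 57 mm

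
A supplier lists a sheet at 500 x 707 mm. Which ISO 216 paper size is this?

Aspect ratio 707/500 ≈ 1.414 — close to the ISO √2 ≈ 1.414.
In the B-series (B0 = 1000 × 1414 mm): B2 = 500 × 707 mm.

B2 (500 × 707 mm)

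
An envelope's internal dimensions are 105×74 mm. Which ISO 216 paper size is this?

A7 (74 × 105 mm)

Aspect ratio 105/74 ≈ 1.419 — close to the ISO √2 ≈ 1.414.
In the A-series (A0 area = 1 m²): A7 = 74 × 105 mm.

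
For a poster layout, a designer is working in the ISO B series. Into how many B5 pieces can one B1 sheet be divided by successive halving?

16

Each ISO step halves the sheet: 1 × B1 → 2 × B2 → 4 × B3 → 8 × B4 → …
From B1 to B5 is 4 halving steps: 2^4 = 16.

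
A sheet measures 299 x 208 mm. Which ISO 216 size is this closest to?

A4 (210 × 297 mm)

Aspect ratio 299/208 ≈ 1.438 (ISO target is √2 ≈ 1.414).
In the A-series (A0 area = 1 m²): A4 = 210 × 297 mm.
Off by 4 mm total — nearest standard size.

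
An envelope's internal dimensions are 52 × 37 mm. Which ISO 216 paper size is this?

A9 (37 × 52 mm)

Aspect ratio 52/37 ≈ 1.405 — close to the ISO √2 ≈ 1.414.
In the A-series (A0 area = 1 m²): A9 = 37 × 52 mm.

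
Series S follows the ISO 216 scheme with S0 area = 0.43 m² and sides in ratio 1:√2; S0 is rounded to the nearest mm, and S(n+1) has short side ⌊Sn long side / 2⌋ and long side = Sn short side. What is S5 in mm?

Let S0's short side be w mm. w · w√2 = 0.43 m² = 430,000 mm², so w ≈ 551.4 mm and w√2 ≈ 779.8 mm → S0 = 551 × 780 mm.
S1: ⌊780/2⌋ × 551 = 390 × 551 mm
S2: ⌊551/2⌋ × 390 = 275 × 390 mm
S3: ⌊390/2⌋ × 275 = 195 × 275 mm
S4: ⌊275/2⌋ × 195 = 137 × 195 mm
S5: ⌊195/2⌋ × 137 = 97 × 137 mm

97 × 137 mm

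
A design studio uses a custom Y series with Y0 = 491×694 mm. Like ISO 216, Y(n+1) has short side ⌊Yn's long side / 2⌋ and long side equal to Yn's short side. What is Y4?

122 × 173 mm

Y1: ⌊694/2⌋ × 491 = 347 × 491 mm
Y2: ⌊491/2⌋ × 347 = 245 × 347 mm
Y3: ⌊347/2⌋ × 245 = 173 × 245 mm
Y4: ⌊245/2⌋ × 173 = 122 × 173 mm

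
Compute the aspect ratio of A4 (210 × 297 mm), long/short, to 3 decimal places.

1.414

297 / 210 = 1.414
Matches √2 ≈ 1.414 — the ISO 216 defining ratio.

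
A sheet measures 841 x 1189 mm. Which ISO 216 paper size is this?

A0 (841 × 1189 mm)

Aspect ratio 1189/841 ≈ 1.414 — close to the ISO √2 ≈ 1.414.
In the A-series (A0 area = 1 m²): A0 = 841 × 1189 mm.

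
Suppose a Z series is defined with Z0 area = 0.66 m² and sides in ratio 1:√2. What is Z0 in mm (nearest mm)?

683 × 966 mm

Let the short side be w mm. Then w · w√2 = 0.66 m² = 660,000 mm².
w² = 660,000/√2, so w ≈ 683.1 mm; long side = w√2 ≈ 966.1 mm.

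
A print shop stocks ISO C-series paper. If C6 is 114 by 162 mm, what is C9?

40 × 57 mm

C7: ⌊162/2⌋ × 114 = 81 × 114 mm
C8: ⌊114/2⌋ × 81 = 57 × 81 mm
C9: ⌊81/2⌋ × 57 = 40 × 57 mm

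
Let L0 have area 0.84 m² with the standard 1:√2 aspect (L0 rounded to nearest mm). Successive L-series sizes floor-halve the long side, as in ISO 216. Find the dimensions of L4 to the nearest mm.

Let L0's short side be w mm. w · w√2 = 0.84 m² = 840,000 mm², so w ≈ 770.7 mm and w√2 ≈ 1089.9 mm → L0 = 771 × 1090 mm.
L1: ⌊1090/2⌋ × 771 = 545 × 771 mm
L2: ⌊771/2⌋ × 545 = 385 × 545 mm
L3: ⌊545/2⌋ × 385 = 272 × 385 mm
L4: ⌊385/2⌋ × 272 = 192 × 272 mm

192 × 272 mm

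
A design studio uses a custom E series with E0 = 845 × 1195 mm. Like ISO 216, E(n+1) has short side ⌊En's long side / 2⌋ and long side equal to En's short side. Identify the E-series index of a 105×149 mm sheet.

E6

E0: 845 × 1195 mm
E1: 597 × 845 mm
E2: 422 × 597 mm
E3: 298 × 422 mm
E4: 211 × 298 mm
E5: 149 × 211 mm
E6: 105 × 149 mm
E7: 74 × 105 mm
→ matches E6.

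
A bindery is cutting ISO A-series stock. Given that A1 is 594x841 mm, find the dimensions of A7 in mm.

A2: ⌊841/2⌋ × 594 = 420 × 594 mm
A3: ⌊594/2⌋ × 420 = 297 × 420 mm
A4: ⌊420/2⌋ × 297 = 210 × 297 mm
A5: ⌊297/2⌋ × 210 = 148 × 210 mm
A6: ⌊210/2⌋ × 148 = 105 × 148 mm
A7: ⌊148/2⌋ × 105 = 74 × 105 mm

74 × 105 mm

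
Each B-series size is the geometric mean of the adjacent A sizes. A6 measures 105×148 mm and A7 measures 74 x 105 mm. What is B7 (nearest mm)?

88 × 125 mm

Short side: √(105 · 74) = √7770 ≈ 88.1 → 88 mm
Long side: √(148 · 105) = √15540 ≈ 124.7 → 125 mm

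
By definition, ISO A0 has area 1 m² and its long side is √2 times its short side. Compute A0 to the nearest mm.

841 × 1189 mm

Let the short side be w mm. Then the long side is w√2 and w · w√2 = 10⁶ mm².
w² = 10⁶/√2, so w = 1000 / 2^(1/4) ≈ 840.9 mm; long side = 1000 · 2^(1/4) ≈ 1189.2 mm.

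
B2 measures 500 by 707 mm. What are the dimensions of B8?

B3: ⌊707/2⌋ × 500 = 353 × 500 mm
B4: ⌊500/2⌋ × 353 = 250 × 353 mm
B5: ⌊353/2⌋ × 250 = 176 × 250 mm
B6: ⌊250/2⌋ × 176 = 125 × 176 mm
B7: ⌊176/2⌋ × 125 = 88 × 125 mm
B8: ⌊125/2⌋ × 88 = 62 × 88 mm

62 × 88 mm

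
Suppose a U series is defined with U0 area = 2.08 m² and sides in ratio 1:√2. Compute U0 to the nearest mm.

1213 × 1715 mm

Let the short side be w mm. Then w · w√2 = 2.08 m² = 2,080,000 mm².
w² = 2,080,000/√2, so w ≈ 1212.8 mm; long side = w√2 ≈ 1715.1 mm.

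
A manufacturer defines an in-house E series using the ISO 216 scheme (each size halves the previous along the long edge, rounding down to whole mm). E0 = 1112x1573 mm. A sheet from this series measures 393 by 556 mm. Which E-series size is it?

E3

E0: 1112 × 1573 mm
E1: 786 × 1112 mm
E2: 556 × 786 mm
E3: 393 × 556 mm
E4: 278 × 393 mm
→ matches E3.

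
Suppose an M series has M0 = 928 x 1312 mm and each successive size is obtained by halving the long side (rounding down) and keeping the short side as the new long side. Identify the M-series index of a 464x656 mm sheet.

M0: 928 × 1312 mm
M1: 656 × 928 mm
M2: 464 × 656 mm
M3: 328 × 464 mm
→ matches M2.

M2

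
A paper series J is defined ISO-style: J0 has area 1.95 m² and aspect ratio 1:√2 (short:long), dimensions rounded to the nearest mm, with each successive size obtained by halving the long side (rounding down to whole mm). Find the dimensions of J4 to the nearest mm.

Let J0's short side be w mm. w · w√2 = 1.95 m² = 1,950,000 mm², so w ≈ 1174.2 mm and w√2 ≈ 1660.6 mm → J0 = 1174 × 1661 mm.
J1: ⌊1661/2⌋ × 1174 = 830 × 1174 mm
J2: ⌊1174/2⌋ × 830 = 587 × 830 mm
J3: ⌊830/2⌋ × 587 = 415 × 587 mm
J4: ⌊587/2⌋ × 415 = 293 × 415 mm

293 × 415 mm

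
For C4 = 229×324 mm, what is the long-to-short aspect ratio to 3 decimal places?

1.415

324 / 229 = 1.415
Matches √2 ≈ 1.414 — the ISO 216 defining ratio.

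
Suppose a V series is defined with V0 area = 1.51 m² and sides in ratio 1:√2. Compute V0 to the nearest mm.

1033 × 1461 mm

Let the short side be w mm. Then w · w√2 = 1.51 m² = 1,510,000 mm².
w² = 1,510,000/√2, so w ≈ 1033.3 mm; long side = w√2 ≈ 1461.3 mm.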